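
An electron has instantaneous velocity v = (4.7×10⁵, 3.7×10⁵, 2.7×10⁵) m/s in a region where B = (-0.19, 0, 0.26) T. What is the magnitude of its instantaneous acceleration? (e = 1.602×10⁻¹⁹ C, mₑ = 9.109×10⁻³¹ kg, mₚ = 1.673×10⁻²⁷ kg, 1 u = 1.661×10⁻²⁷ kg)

|a| ≈ 3.70×10¹⁶ m/s²

v×B = (9.62×10⁴, -1.74×10⁵, 7.03×10⁴) N/C.
F = q v×B = (−1.602×10⁻¹⁹ C)·(9.62×10⁴, -1.74×10⁵, 7.03×10⁴) = (-1.54×10⁻¹⁴, 2.78×10⁻¹⁴, -1.13×10⁻¹⁴) N.
|a| = |F|/m = 3.372×10⁻¹⁴/9.109×10⁻³¹ ≈ 3.70×10¹⁶ m/s².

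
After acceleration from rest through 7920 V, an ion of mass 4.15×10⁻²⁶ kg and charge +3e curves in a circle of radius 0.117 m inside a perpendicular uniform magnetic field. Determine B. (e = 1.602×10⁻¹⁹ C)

B ≈ 0.316 T

v = √(2|q|V/m) = √(2·4.806×10⁻¹⁹·7920/4.15×10⁻²⁶) ≈ 4.283×10⁵ m/s.
B = mv/(|q|r) = (4.15×10⁻²⁶)(4.283×10⁵)/((4.806×10⁻¹⁹)(0.117)) ≈ 0.316 T.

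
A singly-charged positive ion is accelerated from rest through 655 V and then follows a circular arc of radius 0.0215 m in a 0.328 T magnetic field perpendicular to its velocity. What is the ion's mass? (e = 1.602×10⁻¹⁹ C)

m ≈ 6.08×10⁻²⁷ kg

Combine |q|V = ½mv² and r = mv/(|q|B): eliminate v to get m = qB²r²/(2V).
m = (1.602×10⁻¹⁹)(0.328)²(0.0215)²/(2·655) ≈ 6.08×10⁻²⁷ kg.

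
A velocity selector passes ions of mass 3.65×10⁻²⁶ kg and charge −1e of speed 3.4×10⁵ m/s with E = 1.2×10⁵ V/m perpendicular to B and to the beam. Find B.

B = 0.35 T

Balance of forces in the selector: qE = qvB ⇒ B = E/v.
B = 1.2×10⁵/3.4×10⁵ = 0.35 T.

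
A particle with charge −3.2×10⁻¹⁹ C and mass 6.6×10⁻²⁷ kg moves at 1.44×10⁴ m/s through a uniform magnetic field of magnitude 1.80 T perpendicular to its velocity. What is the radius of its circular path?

r ≈ 1.65×10⁻⁴ m

The magnetic force provides the centripetal force: |q|vB = mv²/r.
r = mv/(|q|B) = (6.6×10⁻²⁷)(1.44×10⁴)/((3.2×10⁻¹⁹)(1.80)) ≈ 1.65×10⁻⁴ m.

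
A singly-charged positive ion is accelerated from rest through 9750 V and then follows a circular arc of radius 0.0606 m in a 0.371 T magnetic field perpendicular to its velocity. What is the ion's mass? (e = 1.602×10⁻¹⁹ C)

m ≈ 4.15×10⁻²⁷ kg

Combine |q|V = ½mv² and r = mv/(|q|B): eliminate v to get m = qB²r²/(2V).
m = (1.602×10⁻¹⁹)(0.371)²(0.0606)²/(2·9750) ≈ 4.15×10⁻²⁷ kg.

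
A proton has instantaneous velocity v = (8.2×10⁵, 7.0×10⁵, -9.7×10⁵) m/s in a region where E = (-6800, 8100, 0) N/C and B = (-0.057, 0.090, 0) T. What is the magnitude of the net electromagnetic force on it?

v×B = (8.73×10⁴, 5.53×10⁴, 1.14×10⁵) N/C.
E + v×B = (8.05×10⁴, 6.34×10⁴, 1.14×10⁵) N/C.
F = q(E + v×B) = (1.602×10⁻¹⁹ C)·(8.05×10⁴, 6.34×10⁴, 1.14×10⁵) = (1.29×10⁻¹⁴, 1.02×10⁻¹⁴, 1.82×10⁻¹⁴) N.
|F| = 2.45×10⁻¹⁴ N.

|F| ≈ 2.45×10⁻¹⁴ N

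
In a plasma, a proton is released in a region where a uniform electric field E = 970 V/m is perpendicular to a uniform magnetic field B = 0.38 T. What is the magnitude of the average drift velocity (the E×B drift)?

v_d ≈ 2600 m/s

The E×B drift speed is v_d = E/B.
v_d = 970/0.38 = 2600 m/s.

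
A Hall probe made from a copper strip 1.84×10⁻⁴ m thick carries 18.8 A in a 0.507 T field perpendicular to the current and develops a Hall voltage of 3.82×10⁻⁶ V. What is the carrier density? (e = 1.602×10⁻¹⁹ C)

From V_H = IB/(n e t), n = IB/(V_H e t).
n = (18.8)(0.507)/((3.82×10⁻⁶)(1.602×10⁻¹⁹)(1.84×10⁻⁴)) ≈ 8.46×10²⁸ m⁻³.

n ≈ 8.46×10²⁸ m⁻³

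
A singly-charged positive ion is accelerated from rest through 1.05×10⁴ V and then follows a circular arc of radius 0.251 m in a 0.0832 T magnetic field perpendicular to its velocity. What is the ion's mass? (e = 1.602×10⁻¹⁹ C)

m ≈ 3.33×10⁻²⁷ kg

Combine |q|V = ½mv² and r = mv/(|q|B): eliminate v to get m = qB²r²/(2V).
m = (1.602×10⁻¹⁹)(0.0832)²(0.251)²/(2·1.05×10⁴) ≈ 3.33×10⁻²⁷ kg.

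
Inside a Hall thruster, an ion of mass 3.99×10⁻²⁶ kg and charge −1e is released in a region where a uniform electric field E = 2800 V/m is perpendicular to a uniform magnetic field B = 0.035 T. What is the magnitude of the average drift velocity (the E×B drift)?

The steady drift has the magnetic force balancing the electric force, so v_d = E/B.
v_d = 2800/0.035 = 8.0×10⁴ m/s.

v_d ≈ 8.0×10⁴ m/s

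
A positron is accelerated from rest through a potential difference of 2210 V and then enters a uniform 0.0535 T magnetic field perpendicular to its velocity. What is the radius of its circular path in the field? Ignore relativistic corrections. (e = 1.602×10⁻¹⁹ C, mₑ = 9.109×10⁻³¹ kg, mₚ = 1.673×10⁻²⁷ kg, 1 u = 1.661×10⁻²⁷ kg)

Acceleration: |q|V = ½mv² ⇒ v = √(2|q|V/m) = √(2·1.602×10⁻¹⁹·2210/9.109×10⁻³¹) ≈ 2.788×10⁷ m/s.
In the field: r = mv/(|q|B) = (9.109×10⁻³¹)(2.788×10⁷)/((1.602×10⁻¹⁹)(0.0535)) ≈ 2.96×10⁻³ m.

r ≈ 2.96×10⁻³ m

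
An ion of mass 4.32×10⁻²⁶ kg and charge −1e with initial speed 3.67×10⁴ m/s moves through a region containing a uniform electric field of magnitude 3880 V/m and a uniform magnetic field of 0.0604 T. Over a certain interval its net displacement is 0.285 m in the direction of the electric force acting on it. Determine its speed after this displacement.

v_f ≈ 9.77×10⁴ m/s

B does no work; ΔKE = |q|E d.
½mv_f² = ½mv₀² + |q|Ed = ½(4.32×10⁻²⁶)(3.67×10⁴)² + (1.602×10⁻¹⁹)(3880)(0.285) ≈ 2.909×10⁻¹⁷ J + 1.771×10⁻¹⁶ J ≈ 2.062×10⁻¹⁶ J.
v_f = √(2·2.062×10⁻¹⁶/4.32×10⁻²⁶) ≈ 9.77×10⁴ m/s.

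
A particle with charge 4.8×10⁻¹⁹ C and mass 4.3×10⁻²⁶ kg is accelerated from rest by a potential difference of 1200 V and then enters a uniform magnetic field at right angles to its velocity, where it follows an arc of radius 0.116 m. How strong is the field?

v = √(2|q|V/m) = √(2·4.8×10⁻¹⁹·1200/4.3×10⁻²⁶) ≈ 1.637×10⁵ m/s.
B = mv/(|q|r) = (4.3×10⁻²⁶)(1.637×10⁵)/((4.8×10⁻¹⁹)(0.116)) ≈ 0.126 T.

B ≈ 0.126 T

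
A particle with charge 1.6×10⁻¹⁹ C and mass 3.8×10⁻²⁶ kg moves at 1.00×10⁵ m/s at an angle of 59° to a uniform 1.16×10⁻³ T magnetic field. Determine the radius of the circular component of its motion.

r ≈ 17.5 m

v⊥ = v sinθ = 1.00×10⁵·sin59° ≈ 8.572×10⁴ m/s.
r = m v⊥/(|q|B) = (3.8×10⁻²⁶)(8.572×10⁴)/((1.6×10⁻¹⁹)(1.16×10⁻³)) ≈ 17.5 m.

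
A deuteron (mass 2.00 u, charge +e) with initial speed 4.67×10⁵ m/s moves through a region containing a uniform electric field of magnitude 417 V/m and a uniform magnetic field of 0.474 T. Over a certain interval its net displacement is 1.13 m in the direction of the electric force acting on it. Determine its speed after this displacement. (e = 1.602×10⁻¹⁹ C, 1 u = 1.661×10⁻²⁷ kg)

v_f ≈ 5.13×10⁵ m/s

B does no work; ΔKE = |q|E d.
½mv_f² = ½mv₀² + |q|Ed = ½(3.322×10⁻²⁷)(4.67×10⁵)² + (1.602×10⁻¹⁹)(417)(1.13) ≈ 3.622×10⁻¹⁶ J + 7.549×10⁻¹⁷ J ≈ 4.377×10⁻¹⁶ J.
v_f = √(2·4.377×10⁻¹⁶/3.322×10⁻²⁷) ≈ 5.13×10⁵ m/s.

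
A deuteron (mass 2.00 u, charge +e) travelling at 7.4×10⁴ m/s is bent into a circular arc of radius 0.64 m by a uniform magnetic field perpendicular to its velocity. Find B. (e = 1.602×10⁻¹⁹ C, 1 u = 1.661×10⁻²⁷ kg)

From |q|vB = mv²/r, B = mv/(|q|r).
B = (3.322×10⁻²⁷)(7.4×10⁴)/((1.602×10⁻¹⁹)(0.64)) ≈ 2.4×10⁻³ T.

B ≈ 2.4×10⁻³ T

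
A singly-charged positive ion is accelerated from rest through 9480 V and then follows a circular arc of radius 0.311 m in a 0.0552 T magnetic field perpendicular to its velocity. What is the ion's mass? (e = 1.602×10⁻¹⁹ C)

m ≈ 2.49×10⁻²⁷ kg

Combine |q|V = ½mv² and r = mv/(|q|B): eliminate v to get m = qB²r²/(2V).
m = (1.602×10⁻¹⁹)(0.0552)²(0.311)²/(2·9480) ≈ 2.49×10⁻²⁷ kg.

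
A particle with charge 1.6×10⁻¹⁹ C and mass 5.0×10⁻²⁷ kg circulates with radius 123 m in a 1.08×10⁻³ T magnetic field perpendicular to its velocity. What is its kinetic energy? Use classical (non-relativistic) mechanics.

v = |q|Br/m, then KE = ½mv² = (qBr)²/(2m).
v = (1.6×10⁻¹⁹)(1.08×10⁻³)(123)/5.0×10⁻²⁷ ≈ 4.251×10⁶ m/s.
KE = ½(5.0×10⁻²⁷)(4.251×10⁶)² ≈ 4.52×10⁻¹⁴ J.

KE ≈ 4.52×10⁻¹⁴ J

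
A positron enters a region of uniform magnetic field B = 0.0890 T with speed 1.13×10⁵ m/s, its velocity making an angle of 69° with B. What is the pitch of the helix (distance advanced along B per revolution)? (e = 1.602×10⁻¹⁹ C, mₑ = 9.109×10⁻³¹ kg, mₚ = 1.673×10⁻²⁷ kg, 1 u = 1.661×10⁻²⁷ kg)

v∥ = v cosθ = 1.13×10⁵·cos69° ≈ 4.050×10⁴ m/s.
T = 2πm/(|q|B) = 2π(9.109×10⁻³¹)/((1.602×10⁻¹⁹)(0.0890)) ≈ 4.014×10⁻¹⁰ s.
pitch = v∥ T = (4.050×10⁴)(4.014×10⁻¹⁰) ≈ 1.63×10⁻⁵ m.

p ≈ 1.63×10⁻⁵ m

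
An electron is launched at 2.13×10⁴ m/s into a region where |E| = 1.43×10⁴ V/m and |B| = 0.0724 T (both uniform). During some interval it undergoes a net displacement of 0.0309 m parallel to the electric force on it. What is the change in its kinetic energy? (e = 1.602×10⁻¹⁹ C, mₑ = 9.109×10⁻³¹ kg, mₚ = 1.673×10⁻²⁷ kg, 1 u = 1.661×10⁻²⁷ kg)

The magnetic force is always ⟂ v and does no work; only the electric force changes KE.
ΔKE = F_E · d = |q|E d = (1.602×10⁻¹⁹)(1.43×10⁴)(0.0309) ≈ 7.08×10⁻¹⁷ J.

ΔKE ≈ 7.08×10⁻¹⁷ J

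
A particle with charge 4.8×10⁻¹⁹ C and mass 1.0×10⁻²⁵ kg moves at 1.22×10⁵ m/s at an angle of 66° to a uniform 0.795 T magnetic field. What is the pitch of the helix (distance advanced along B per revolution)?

v∥ = v cosθ = 1.22×10⁵·cos66° ≈ 4.962×10⁴ m/s.
T = 2πm/(|q|B) = 2π(1.0×10⁻²⁵)/((4.8×10⁻¹⁹)(0.795)) ≈ 1.647×10⁻⁶ s.
pitch = v∥ T = (4.962×10⁴)(1.647×10⁻⁶) ≈ 0.0817 m.

p ≈ 0.0817 m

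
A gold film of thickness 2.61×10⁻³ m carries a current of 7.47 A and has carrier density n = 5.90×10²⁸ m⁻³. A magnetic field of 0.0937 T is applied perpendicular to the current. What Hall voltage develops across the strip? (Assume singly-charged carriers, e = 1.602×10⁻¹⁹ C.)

V_H = IB/(n e t).
V_H = (7.47)(0.0937)/((5.90×10²⁸)(1.602×10⁻¹⁹)(2.61×10⁻³)) ≈ 2.84×10⁻⁸ V.

V_H ≈ 2.84×10⁻⁸ V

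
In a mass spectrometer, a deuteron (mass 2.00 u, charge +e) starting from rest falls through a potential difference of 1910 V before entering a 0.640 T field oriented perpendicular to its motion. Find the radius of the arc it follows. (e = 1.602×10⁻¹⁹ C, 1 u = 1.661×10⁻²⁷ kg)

r ≈ 0.0139 m

Acceleration: |q|V = ½mv² ⇒ v = √(2|q|V/m) = √(2·1.602×10⁻¹⁹·1910/3.322×10⁻²⁷) ≈ 4.292×10⁵ m/s.
In the field: r = mv/(|q|B) = (3.322×10⁻²⁷)(4.292×10⁵)/((1.602×10⁻¹⁹)(0.640)) ≈ 0.0139 m.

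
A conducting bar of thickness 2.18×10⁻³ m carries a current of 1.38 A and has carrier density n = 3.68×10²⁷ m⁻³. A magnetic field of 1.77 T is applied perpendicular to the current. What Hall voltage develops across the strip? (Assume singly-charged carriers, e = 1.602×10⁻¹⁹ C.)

V_H = IB/(n e t).
V_H = (1.38)(1.77)/((3.68×10²⁷)(1.602×10⁻¹⁹)(2.18×10⁻³)) ≈ 1.90×10⁻⁶ V.

V_H ≈ 1.90×10⁻⁶ V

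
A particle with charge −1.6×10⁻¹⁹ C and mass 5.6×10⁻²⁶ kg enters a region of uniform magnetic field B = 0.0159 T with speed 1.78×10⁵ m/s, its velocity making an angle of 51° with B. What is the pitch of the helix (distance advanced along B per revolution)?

v∥ = v cosθ = 1.78×10⁵·cos51° ≈ 1.120×10⁵ m/s.
T = 2πm/(|q|B) = 2π(5.6×10⁻²⁶)/((1.6×10⁻¹⁹)(0.0159)) ≈ 1.383×10⁻⁴ s.
pitch = v∥ T = (1.120×10⁵)(1.383×10⁻⁴) ≈ 15.5 m.

p ≈ 15.5 m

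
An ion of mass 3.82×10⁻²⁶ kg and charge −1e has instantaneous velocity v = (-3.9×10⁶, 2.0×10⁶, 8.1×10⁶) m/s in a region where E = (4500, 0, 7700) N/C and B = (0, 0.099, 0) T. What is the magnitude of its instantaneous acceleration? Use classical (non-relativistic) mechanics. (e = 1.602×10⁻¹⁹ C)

v×B = (-8.02×10⁵, 0, -3.86×10⁵) N/C.
E + v×B = (-7.97×10⁵, 0, -3.78×10⁵) N/C.
F = q(E + v×B) = (−1.602×10⁻¹⁹ C)·(-7.97×10⁵, 0, -3.78×10⁵) = (1.28×10⁻¹³, 0, 6.06×10⁻¹⁴) N.
|a| = |F|/m = 1.414×10⁻¹³/3.82×10⁻²⁶ ≈ 3.70×10¹² m/s².

|a| ≈ 3.70×10¹² m/s²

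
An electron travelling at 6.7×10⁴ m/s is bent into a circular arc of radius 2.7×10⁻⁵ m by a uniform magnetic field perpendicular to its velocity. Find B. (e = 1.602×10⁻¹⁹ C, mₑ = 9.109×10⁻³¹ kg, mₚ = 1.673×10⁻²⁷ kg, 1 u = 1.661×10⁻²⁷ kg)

From |q|vB = mv²/r, B = mv/(|q|r).
B = (9.109×10⁻³¹)(6.7×10⁴)/((1.602×10⁻¹⁹)(2.7×10⁻⁵)) ≈ 0.014 T.

B ≈ 0.014 T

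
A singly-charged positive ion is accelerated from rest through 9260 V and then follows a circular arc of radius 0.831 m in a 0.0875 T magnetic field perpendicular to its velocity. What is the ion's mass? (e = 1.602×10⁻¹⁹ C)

Combine |q|V = ½mv² and r = mv/(|q|B): eliminate v to get m = qB²r²/(2V).
m = (1.602×10⁻¹⁹)(0.0875)²(0.831)²/(2·9260) ≈ 4.57×10⁻²⁶ kg.

m ≈ 4.57×10⁻²⁶ kg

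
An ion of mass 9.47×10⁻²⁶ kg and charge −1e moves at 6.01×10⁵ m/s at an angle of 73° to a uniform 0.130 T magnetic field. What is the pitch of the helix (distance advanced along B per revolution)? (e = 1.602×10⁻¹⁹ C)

p ≈ 5.02 m

v∥ = v cosθ = 6.01×10⁵·cos73° ≈ 1.757×10⁵ m/s.
T = 2πm/(|q|B) = 2π(9.47×10⁻²⁶)/((1.602×10⁻¹⁹)(0.130)) ≈ 2.857×10⁻⁵ s.
pitch = v∥ T = (1.757×10⁵)(2.857×10⁻⁵) ≈ 5.02 m.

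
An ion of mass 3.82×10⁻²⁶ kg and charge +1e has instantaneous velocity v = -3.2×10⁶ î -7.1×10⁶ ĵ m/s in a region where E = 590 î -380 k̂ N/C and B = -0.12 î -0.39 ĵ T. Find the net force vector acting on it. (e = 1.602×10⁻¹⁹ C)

F ≈ (9.45×10⁻¹⁷, 0, 6.34×10⁻¹⁴) N

v×B = (0, 0, 3.96×10⁵) N/C.
E + v×B = (590, 0, 3.96×10⁵) N/C.
F = q(E + v×B) = (1.602×10⁻¹⁹ C)·(590, 0, 3.96×10⁵) = (9.45×10⁻¹⁷, 0, 6.34×10⁻¹⁴) N.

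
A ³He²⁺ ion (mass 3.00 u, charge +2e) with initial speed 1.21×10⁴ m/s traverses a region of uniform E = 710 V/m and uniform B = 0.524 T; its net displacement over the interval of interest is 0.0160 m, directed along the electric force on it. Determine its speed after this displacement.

B does no work; ΔKE = |q|E d.
½mv_f² = ½mv₀² + |q|Ed = ½(4.983×10⁻²⁷)(1.21×10⁴)² + (3.204×10⁻¹⁹)(710)(0.0160) ≈ 3.648×10⁻¹⁹ J + 3.640×10⁻¹⁸ J ≈ 4.005×10⁻¹⁸ J.
v_f = √(2·4.005×10⁻¹⁸/4.983×10⁻²⁷) ≈ 4.01×10⁴ m/s.

v_f ≈ 4.01×10⁴ m/s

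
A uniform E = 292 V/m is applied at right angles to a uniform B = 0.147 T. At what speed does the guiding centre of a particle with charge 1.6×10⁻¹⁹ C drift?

v_d ≈ 1990 m/s

The steady drift has the magnetic force balancing the electric force, so v_d = E/B.
v_d = 292/0.147 = 1990 m/s.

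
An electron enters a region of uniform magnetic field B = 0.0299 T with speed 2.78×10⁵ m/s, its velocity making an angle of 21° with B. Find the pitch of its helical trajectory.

v∥ = v cosθ = 2.78×10⁵·cos21° ≈ 2.595×10⁵ m/s.
T = 2πm/(|q|B) = 2π(9.109×10⁻³¹)/((1.602×10⁻¹⁹)(0.0299)) ≈ 1.195×10⁻⁹ s.
pitch = v∥ T = (2.595×10⁵)(1.195×10⁻⁹) ≈ 3.10×10⁻⁴ m.

p ≈ 3.10×10⁻⁴ m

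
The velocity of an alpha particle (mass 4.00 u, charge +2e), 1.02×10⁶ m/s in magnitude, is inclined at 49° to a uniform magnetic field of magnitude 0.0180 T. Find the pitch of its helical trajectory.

v∥ = v cosθ = 1.02×10⁶·cos49° ≈ 6.692×10⁵ m/s.
T = 2πm/(|q|B) = 2π(6.644×10⁻²⁷)/((3.204×10⁻¹⁹)(0.0180)) ≈ 7.238×10⁻⁶ s.
pitch = v∥ T = (6.692×10⁵)(7.238×10⁻⁶) ≈ 4.84 m.

p ≈ 4.84 m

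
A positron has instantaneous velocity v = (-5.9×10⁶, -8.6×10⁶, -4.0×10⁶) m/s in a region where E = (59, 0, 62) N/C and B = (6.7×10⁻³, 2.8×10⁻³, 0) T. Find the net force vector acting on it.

v×B = (1.12×10⁴, -2.68×10⁴, 4.11×10⁴) N/C.
E + v×B = (1.13×10⁴, -2.68×10⁴, 4.12×10⁴) N/C.
F = q(E + v×B) = (1.602×10⁻¹⁹ C)·(1.13×10⁴, -2.68×10⁴, 4.12×10⁴) = (1.80×10⁻¹⁵, -4.29×10⁻¹⁵, 6.59×10⁻¹⁵) N.

F ≈ (1.80×10⁻¹⁵, -4.29×10⁻¹⁵, 6.59×10⁻¹⁵) N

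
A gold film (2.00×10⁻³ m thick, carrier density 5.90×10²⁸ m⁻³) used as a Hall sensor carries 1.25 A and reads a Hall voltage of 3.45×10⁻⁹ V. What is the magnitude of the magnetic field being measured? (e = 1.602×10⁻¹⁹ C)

B ≈ 0.0522 T

From V_H = IB/(n e t), B = V_H n e t / I.
B = (3.45×10⁻⁹)(5.90×10²⁸)(1.602×10⁻¹⁹)(2.00×10⁻³)/1.25 ≈ 0.0522 T.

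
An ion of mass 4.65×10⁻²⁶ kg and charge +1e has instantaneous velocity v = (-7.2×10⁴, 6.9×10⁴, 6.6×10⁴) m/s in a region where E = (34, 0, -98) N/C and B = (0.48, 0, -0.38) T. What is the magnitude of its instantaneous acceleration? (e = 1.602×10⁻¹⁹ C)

|a| ≈ 1.46×10¹¹ m/s²

v×B = (-2.62×10⁴, 4320, -3.31×10⁴) N/C.
E + v×B = (-2.62×10⁴, 4320, -3.32×10⁴) N/C.
F = q(E + v×B) = (1.602×10⁻¹⁹ C)·(-2.62×10⁴, 4320, -3.32×10⁴) = (-4.19×10⁻¹⁵, 6.92×10⁻¹⁶, -5.32×10⁻¹⁵) N.
|a| = |F|/m = 6.811×10⁻¹⁵/4.65×10⁻²⁶ ≈ 1.46×10¹¹ m/s².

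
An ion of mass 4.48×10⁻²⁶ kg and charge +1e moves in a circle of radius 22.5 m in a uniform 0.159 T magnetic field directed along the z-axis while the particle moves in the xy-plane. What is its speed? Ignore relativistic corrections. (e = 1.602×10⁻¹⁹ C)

From |q|vB = mv²/r, v = |q|Br/m.
v = (1.602×10⁻¹⁹)(0.159)(22.5)/4.48×10⁻²⁶ ≈ 1.28×10⁷ m/s.

v ≈ 1.28×10⁷ m/s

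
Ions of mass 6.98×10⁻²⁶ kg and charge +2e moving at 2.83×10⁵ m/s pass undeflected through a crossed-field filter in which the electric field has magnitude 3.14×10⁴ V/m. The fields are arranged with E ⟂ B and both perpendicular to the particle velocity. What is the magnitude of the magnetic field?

B = 0.111 T

Balance of forces in the selector: qE = qvB ⇒ B = E/v.
B = 3.14×10⁴/2.83×10⁵ = 0.111 T.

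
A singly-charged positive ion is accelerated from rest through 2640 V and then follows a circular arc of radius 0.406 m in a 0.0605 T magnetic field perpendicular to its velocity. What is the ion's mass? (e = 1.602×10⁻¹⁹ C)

Combine |q|V = ½mv² and r = mv/(|q|B): eliminate v to get m = qB²r²/(2V).
m = (1.602×10⁻¹⁹)(0.0605)²(0.406)²/(2·2640) ≈ 1.83×10⁻²⁶ kg.

m ≈ 1.83×10⁻²⁶ kg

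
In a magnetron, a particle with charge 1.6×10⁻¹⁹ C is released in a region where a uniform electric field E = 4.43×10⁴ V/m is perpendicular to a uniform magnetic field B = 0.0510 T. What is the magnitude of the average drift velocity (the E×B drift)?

v_d ≈ 8.69×10⁵ m/s

The steady drift has the magnetic force balancing the electric force, so v_d = E/B.
v_d = 4.43×10⁴/0.0510 = 8.69×10⁵ m/s.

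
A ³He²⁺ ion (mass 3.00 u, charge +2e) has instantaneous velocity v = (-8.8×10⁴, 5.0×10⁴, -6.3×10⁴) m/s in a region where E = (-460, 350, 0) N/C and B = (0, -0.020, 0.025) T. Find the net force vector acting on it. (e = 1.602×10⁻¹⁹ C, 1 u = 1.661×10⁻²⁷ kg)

v×B = (-10.0, 2200, 1760) N/C.
E + v×B = (-470, 2550, 1760) N/C.
F = q(E + v×B) = (3.204×10⁻¹⁹ C)·(-470, 2550, 1760) = (-1.51×10⁻¹⁶, 8.17×10⁻¹⁶, 5.64×10⁻¹⁶) N.

F ≈ (-1.51×10⁻¹⁶, 8.17×10⁻¹⁶, 5.64×10⁻¹⁶) N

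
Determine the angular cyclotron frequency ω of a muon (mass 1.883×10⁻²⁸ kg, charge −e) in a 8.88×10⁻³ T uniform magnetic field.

ω = |q|B/m.
ω = (1.602×10⁻¹⁹)(8.88×10⁻³)/1.883×10⁻²⁸ ≈ 7.55×10⁶ rad/s.

ω ≈ 7.55×10⁶ rad/s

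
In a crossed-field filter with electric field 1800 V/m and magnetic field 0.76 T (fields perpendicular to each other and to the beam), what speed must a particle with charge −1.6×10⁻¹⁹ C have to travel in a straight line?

Zero net Lorentz force requires |qE| = |q v×B|, i.e. E = vB.
v = E/B = 1800/0.76 = 2400 m/s.
The result is independent of the particle's charge and mass.

v = 2400 m/s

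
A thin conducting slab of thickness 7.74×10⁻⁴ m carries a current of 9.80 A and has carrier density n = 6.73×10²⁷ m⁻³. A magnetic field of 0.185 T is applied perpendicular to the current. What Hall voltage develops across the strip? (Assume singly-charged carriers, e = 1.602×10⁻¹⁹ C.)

V_H ≈ 2.17×10⁻⁶ V

V_H = IB/(n e t).
V_H = (9.80)(0.185)/((6.73×10²⁷)(1.602×10⁻¹⁹)(7.74×10⁻⁴)) ≈ 2.17×10⁻⁶ V.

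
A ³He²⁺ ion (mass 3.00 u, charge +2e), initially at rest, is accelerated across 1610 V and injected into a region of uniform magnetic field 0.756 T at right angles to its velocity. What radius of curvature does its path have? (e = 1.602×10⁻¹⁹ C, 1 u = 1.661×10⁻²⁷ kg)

r ≈ 9.36×10⁻³ m

Acceleration: |q|V = ½mv² ⇒ v = √(2|q|V/m) = √(2·3.204×10⁻¹⁹·1610/4.983×10⁻²⁷) ≈ 4.550×10⁵ m/s.
In the field: r = mv/(|q|B) = (4.983×10⁻²⁷)(4.550×10⁵)/((3.204×10⁻¹⁹)(0.756)) ≈ 9.36×10⁻³ m.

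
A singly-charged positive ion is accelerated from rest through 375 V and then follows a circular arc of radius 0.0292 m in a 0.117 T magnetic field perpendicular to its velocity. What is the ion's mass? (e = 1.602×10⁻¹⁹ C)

Combine |q|V = ½mv² and r = mv/(|q|B): eliminate v to get m = qB²r²/(2V).
m = (1.602×10⁻¹⁹)(0.117)²(0.0292)²/(2·375) ≈ 2.49×10⁻²⁷ kg.

m ≈ 2.49×10⁻²⁷ kg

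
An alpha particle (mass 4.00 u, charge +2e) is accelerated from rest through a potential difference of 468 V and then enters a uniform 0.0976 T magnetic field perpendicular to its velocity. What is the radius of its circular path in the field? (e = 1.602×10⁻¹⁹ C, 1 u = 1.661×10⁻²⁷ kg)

r ≈ 0.0451 m

Acceleration: |q|V = ½mv² ⇒ v = √(2|q|V/m) = √(2·3.204×10⁻¹⁹·468/6.644×10⁻²⁷) ≈ 2.125×10⁵ m/s.
In the field: r = mv/(|q|B) = (6.644×10⁻²⁷)(2.125×10⁵)/((3.204×10⁻¹⁹)(0.0976)) ≈ 0.0451 m.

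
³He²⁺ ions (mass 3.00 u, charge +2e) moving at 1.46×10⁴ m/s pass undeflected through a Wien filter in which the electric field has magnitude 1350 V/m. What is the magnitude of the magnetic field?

B = 0.0925 T

Balance of forces in the selector: qE = qvB ⇒ B = E/v.
B = 1350/1.46×10⁴ = 0.0925 T.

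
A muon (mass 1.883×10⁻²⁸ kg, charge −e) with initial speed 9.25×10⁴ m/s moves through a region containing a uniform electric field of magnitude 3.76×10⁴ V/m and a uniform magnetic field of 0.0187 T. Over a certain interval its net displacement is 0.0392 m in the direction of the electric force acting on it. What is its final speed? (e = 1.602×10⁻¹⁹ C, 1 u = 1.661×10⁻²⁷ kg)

v_f ≈ 1.59×10⁶ m/s

B does no work; ΔKE = |q|E d.
½mv_f² = ½mv₀² + |q|Ed = ½(1.883×10⁻²⁸)(9.25×10⁴)² + (1.602×10⁻¹⁹)(3.76×10⁴)(0.0392) ≈ 8.056×10⁻¹⁹ J + 2.361×10⁻¹⁶ J ≈ 2.369×10⁻¹⁶ J.
v_f = √(2·2.369×10⁻¹⁶/1.883×10⁻²⁸) ≈ 1.59×10⁶ m/s.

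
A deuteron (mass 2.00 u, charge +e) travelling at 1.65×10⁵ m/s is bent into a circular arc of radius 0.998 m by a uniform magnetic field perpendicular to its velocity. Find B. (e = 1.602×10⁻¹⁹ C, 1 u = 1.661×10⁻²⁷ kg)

From |q|vB = mv²/r, B = mv/(|q|r).
B = (3.322×10⁻²⁷)(1.65×10⁵)/((1.602×10⁻¹⁹)(0.998)) ≈ 3.43×10⁻³ T.

B ≈ 3.43×10⁻³ T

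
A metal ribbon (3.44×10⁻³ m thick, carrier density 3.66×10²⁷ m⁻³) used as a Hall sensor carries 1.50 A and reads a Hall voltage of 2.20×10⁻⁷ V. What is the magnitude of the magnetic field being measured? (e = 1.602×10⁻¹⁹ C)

From V_H = IB/(n e t), B = V_H n e t / I.
B = (2.20×10⁻⁷)(3.66×10²⁷)(1.602×10⁻¹⁹)(3.44×10⁻³)/1.50 ≈ 0.296 T.

B ≈ 0.296 T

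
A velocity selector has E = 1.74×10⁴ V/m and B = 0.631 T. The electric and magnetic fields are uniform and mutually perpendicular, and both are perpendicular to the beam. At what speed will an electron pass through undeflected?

For undeflected motion the electric and magnetic forces balance: qE = qvB.
v = E/B = 1.74×10⁴/0.631 = 2.76×10⁴ m/s.

v = 2.76×10⁴ m/s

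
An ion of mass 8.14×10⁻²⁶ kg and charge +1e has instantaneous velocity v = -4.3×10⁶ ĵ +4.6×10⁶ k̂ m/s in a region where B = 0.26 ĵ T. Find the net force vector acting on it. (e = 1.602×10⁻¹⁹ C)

F ≈ (-1.92×10⁻¹³, 0, 0) N

v×B = (-1.20×10⁶, 0, 0) N/C.
F = q v×B = (1.602×10⁻¹⁹ C)·(-1.20×10⁶, 0, 0) = (-1.92×10⁻¹³, 0, 0) N.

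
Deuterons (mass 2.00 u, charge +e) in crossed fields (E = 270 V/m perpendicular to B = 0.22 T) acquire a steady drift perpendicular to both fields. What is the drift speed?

The E×B drift speed is v_d = E/B.
v_d = 270/0.22 = 1200 m/s.

v_d ≈ 1200 m/s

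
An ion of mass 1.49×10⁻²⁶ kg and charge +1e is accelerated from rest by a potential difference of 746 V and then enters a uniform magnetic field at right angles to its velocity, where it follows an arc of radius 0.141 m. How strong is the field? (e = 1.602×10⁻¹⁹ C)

v = √(2|q|V/m) = √(2·1.602×10⁻¹⁹·746/1.49×10⁻²⁶) ≈ 1.267×10⁵ m/s.
B = mv/(|q|r) = (1.49×10⁻²⁶)(1.267×10⁵)/((1.602×10⁻¹⁹)(0.141)) ≈ 0.0835 T.

B ≈ 0.0835 T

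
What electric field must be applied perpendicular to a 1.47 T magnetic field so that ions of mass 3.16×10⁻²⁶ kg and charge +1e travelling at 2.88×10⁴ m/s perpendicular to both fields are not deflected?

E = 4.23×10⁴ V/m

For straight-line motion qE = qvB, so E = vB.
E = 2.88×10⁴ × 1.47 = 4.23×10⁴ V/m.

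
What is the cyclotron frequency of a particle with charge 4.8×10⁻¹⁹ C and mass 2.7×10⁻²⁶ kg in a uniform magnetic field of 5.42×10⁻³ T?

f ≈ 1.53×10⁴ Hz

f = |q|B/(2πm).
f = (4.8×10⁻¹⁹)(5.42×10⁻³)/(2π·2.7×10⁻²⁶) ≈ 1.53×10⁴ Hz.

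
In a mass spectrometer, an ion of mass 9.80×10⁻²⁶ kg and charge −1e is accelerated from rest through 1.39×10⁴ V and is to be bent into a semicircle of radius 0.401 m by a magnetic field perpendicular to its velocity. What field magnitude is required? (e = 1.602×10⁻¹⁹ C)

B ≈ 0.325 T

v = √(2|q|V/m) = √(2·1.602×10⁻¹⁹·1.39×10⁴/9.80×10⁻²⁶) ≈ 2.132×10⁵ m/s.
B = mv/(|q|r) = (9.80×10⁻²⁶)(2.132×10⁵)/((1.602×10⁻¹⁹)(0.401)) ≈ 0.325 T.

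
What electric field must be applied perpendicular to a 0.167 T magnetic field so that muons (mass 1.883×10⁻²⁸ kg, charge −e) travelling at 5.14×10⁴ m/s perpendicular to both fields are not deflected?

E = 8580 V/m

For straight-line motion qE = qvB, so E = vB.
E = 5.14×10⁴ × 0.167 = 8580 V/m.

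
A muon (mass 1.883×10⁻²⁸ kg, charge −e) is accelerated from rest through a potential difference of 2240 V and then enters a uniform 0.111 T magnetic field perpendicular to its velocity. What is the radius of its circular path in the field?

Acceleration: |q|V = ½mv² ⇒ v = √(2|q|V/m) = √(2·1.602×10⁻¹⁹·2240/1.883×10⁻²⁸) ≈ 1.952×10⁶ m/s.
In the field: r = mv/(|q|B) = (1.883×10⁻²⁸)(1.952×10⁶)/((1.602×10⁻¹⁹)(0.111)) ≈ 0.0207 m.

r ≈ 0.0207 m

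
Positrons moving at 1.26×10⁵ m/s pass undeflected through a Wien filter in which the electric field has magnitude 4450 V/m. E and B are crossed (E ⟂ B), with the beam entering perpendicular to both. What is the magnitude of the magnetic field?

B = 0.0353 T

Balance of forces in the selector: qE = qvB ⇒ B = E/v.
B = 4450/1.26×10⁵ = 0.0353 T.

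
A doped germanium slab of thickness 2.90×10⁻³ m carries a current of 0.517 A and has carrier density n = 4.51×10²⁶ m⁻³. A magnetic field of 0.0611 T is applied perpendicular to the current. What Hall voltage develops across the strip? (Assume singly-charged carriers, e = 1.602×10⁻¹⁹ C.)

V_H = IB/(n e t).
V_H = (0.517)(0.0611)/((4.51×10²⁶)(1.602×10⁻¹⁹)(2.90×10⁻³)) ≈ 1.51×10⁻⁷ V.

V_H ≈ 1.51×10⁻⁷ V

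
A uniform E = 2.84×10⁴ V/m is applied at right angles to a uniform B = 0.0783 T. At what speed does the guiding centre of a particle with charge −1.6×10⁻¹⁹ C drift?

The E×B drift speed is v_d = E/B.
v_d = 2.84×10⁴/0.0783 = 3.63×10⁵ m/s.

v_d ≈ 3.63×10⁵ m/s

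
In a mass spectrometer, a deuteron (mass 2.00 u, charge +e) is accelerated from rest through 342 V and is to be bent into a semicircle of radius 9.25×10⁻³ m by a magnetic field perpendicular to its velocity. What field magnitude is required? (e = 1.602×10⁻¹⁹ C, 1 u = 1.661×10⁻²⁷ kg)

B ≈ 0.407 T

v = √(2|q|V/m) = √(2·1.602×10⁻¹⁹·342/3.322×10⁻²⁷) ≈ 1.816×10⁵ m/s.
B = mv/(|q|r) = (3.322×10⁻²⁷)(1.816×10⁵)/((1.602×10⁻¹⁹)(9.25×10⁻³)) ≈ 0.407 T.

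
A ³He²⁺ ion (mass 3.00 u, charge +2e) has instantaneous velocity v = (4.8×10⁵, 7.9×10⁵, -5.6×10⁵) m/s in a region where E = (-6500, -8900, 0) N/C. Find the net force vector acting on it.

Only an electric field acts, so F = qE = (3.204×10⁻¹⁹ C)·(-6500, -8900, 0) = (-2.08×10⁻¹⁵, -2.85×10⁻¹⁵, 0) N.

F ≈ (-2.08×10⁻¹⁵, -2.85×10⁻¹⁵, 0) N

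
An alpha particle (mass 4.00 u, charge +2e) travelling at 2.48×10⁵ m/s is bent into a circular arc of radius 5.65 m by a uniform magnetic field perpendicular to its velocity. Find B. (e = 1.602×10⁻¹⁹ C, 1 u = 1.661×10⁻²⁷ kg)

B ≈ 9.10×10⁻⁴ T

From |q|vB = mv²/r, B = mv/(|q|r).
B = (6.644×10⁻²⁷)(2.48×10⁵)/((3.204×10⁻¹⁹)(5.65)) ≈ 9.10×10⁻⁴ T.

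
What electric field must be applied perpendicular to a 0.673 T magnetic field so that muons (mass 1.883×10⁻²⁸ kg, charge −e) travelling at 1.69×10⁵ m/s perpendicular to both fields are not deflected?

For straight-line motion qE = qvB, so E = vB.
E = 1.69×10⁵ × 0.673 = 1.14×10⁵ V/m.

E = 1.14×10⁵ V/m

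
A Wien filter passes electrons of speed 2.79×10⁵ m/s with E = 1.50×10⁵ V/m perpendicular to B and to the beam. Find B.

Balance of forces in the selector: qE = qvB ⇒ B = E/v.
B = 1.50×10⁵/2.79×10⁵ = 0.538 T.

B = 0.538 T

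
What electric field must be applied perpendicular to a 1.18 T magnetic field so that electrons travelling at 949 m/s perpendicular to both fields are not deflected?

For straight-line motion qE = qvB, so E = vB.
E = 949 × 1.18 = 1120 V/m.

E = 1120 V/m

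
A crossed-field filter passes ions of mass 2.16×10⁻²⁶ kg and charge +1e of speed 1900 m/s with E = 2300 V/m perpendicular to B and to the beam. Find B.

B = 1.2 T

Balance of forces in the selector: qE = qvB ⇒ B = E/v.
B = 2300/1900 = 1.2 T.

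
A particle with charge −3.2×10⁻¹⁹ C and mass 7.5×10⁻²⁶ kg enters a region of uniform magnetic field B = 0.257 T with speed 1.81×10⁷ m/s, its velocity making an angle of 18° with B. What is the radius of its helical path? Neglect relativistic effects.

v⊥ = v sinθ = 1.81×10⁷·sin18° ≈ 5.593×10⁶ m/s.
r = m v⊥/(|q|B) = (7.5×10⁻²⁶)(5.593×10⁶)/((3.2×10⁻¹⁹)(0.257)) ≈ 5.10 m.

r ≈ 5.10 m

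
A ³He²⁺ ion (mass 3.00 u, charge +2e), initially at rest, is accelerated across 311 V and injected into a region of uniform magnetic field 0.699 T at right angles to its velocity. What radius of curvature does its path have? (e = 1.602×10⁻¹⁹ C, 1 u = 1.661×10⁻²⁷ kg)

r ≈ 4.45×10⁻³ m

Acceleration: |q|V = ½mv² ⇒ v = √(2|q|V/m) = √(2·3.204×10⁻¹⁹·311/4.983×10⁻²⁷) ≈ 2.000×10⁵ m/s.
In the field: r = mv/(|q|B) = (4.983×10⁻²⁷)(2.000×10⁵)/((3.204×10⁻¹⁹)(0.699)) ≈ 4.45×10⁻³ m.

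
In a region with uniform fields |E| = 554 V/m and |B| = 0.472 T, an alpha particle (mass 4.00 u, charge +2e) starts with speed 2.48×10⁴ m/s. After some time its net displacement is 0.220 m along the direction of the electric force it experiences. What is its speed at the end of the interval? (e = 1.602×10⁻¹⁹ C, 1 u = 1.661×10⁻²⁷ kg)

v_f ≈ 1.11×10⁵ m/s

B does no work; ΔKE = |q|E d.
½mv_f² = ½mv₀² + |q|Ed = ½(6.644×10⁻²⁷)(2.48×10⁴)² + (3.204×10⁻¹⁹)(554)(0.220) ≈ 2.043×10⁻¹⁸ J + 3.905×10⁻¹⁷ J ≈ 4.109×10⁻¹⁷ J.
v_f = √(2·4.109×10⁻¹⁷/6.644×10⁻²⁷) ≈ 1.11×10⁵ m/s.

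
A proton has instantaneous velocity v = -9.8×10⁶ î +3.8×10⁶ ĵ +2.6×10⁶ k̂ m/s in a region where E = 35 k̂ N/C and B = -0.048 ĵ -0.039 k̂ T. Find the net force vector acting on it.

v×B = (-2.34×10⁴, -3.82×10⁵, 4.70×10⁵) N/C.
E + v×B = (-2.34×10⁴, -3.82×10⁵, 4.70×10⁵) N/C.
F = q(E + v×B) = (1.602×10⁻¹⁹ C)·(-2.34×10⁴, -3.82×10⁵, 4.70×10⁵) = (-3.75×10⁻¹⁵, -6.12×10⁻¹⁴, 7.54×10⁻¹⁴) N.

F ≈ (-3.75×10⁻¹⁵, -6.12×10⁻¹⁴, 7.54×10⁻¹⁴) N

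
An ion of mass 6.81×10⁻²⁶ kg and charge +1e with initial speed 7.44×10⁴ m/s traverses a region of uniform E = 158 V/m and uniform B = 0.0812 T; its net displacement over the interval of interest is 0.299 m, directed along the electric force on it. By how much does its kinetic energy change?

ΔKE ≈ 7.57×10⁻¹⁸ J

The magnetic force is always ⟂ v and does no work; only the electric force changes KE.
ΔKE = F_E · d = |q|E d = (1.602×10⁻¹⁹)(158)(0.299) ≈ 7.57×10⁻¹⁸ J.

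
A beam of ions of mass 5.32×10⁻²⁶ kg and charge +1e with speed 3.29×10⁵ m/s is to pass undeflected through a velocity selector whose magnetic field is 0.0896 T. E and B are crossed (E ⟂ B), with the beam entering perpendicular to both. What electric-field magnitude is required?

For straight-line motion qE = qvB, so E = vB.
E = 3.29×10⁵ × 0.0896 = 2.95×10⁴ V/m.

E = 2.95×10⁴ V/m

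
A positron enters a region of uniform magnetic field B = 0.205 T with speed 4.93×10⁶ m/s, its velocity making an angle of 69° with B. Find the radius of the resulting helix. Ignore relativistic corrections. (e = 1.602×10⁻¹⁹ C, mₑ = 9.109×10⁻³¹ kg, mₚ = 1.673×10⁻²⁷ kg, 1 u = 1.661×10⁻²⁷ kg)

r ≈ 1.28×10⁻⁴ m

v⊥ = v sinθ = 4.93×10⁶·sin69° ≈ 4.603×10⁶ m/s.
r = m v⊥/(|q|B) = (9.109×10⁻³¹)(4.603×10⁶)/((1.602×10⁻¹⁹)(0.205)) ≈ 1.28×10⁻⁴ m.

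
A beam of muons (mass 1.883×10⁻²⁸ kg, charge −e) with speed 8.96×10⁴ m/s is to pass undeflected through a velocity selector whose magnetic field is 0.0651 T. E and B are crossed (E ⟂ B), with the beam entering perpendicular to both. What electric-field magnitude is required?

E = 5830 V/m

For straight-line motion qE = qvB, so E = vB.
E = 8.96×10⁴ × 0.0651 = 5830 V/m.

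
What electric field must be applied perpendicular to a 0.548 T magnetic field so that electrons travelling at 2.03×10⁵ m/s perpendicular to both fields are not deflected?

E = 1.11×10⁵ V/m

For straight-line motion qE = qvB, so E = vB.
E = 2.03×10⁵ × 0.548 = 1.11×10⁵ V/m.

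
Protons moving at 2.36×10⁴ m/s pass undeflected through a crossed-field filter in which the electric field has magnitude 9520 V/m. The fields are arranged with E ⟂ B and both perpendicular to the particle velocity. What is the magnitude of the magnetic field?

B = 0.403 T

Balance of forces in the selector: qE = qvB ⇒ B = E/v.
B = 9520/2.36×10⁴ = 0.403 T.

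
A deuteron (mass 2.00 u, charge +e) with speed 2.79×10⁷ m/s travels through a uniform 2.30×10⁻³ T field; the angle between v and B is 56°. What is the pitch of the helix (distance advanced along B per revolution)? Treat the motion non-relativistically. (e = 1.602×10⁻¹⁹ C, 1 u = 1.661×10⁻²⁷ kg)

p ≈ 884 m

v∥ = v cosθ = 2.79×10⁷·cos56° ≈ 1.560×10⁷ m/s.
T = 2πm/(|q|B) = 2π(3.322×10⁻²⁷)/((1.602×10⁻¹⁹)(2.30×10⁻³)) ≈ 5.665×10⁻⁵ s.
pitch = v∥ T = (1.560×10⁷)(5.665×10⁻⁵) ≈ 884 m.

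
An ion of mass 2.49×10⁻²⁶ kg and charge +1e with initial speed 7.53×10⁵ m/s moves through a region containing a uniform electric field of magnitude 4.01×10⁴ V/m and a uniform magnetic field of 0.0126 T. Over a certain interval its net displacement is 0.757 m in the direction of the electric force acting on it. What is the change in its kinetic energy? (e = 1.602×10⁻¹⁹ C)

ΔKE ≈ 4.86×10⁻¹⁵ J

The magnetic force is always ⟂ v and does no work; only the electric force changes KE.
ΔKE = F_E · d = |q|E d = (1.602×10⁻¹⁹)(4.01×10⁴)(0.757) ≈ 4.86×10⁻¹⁵ J.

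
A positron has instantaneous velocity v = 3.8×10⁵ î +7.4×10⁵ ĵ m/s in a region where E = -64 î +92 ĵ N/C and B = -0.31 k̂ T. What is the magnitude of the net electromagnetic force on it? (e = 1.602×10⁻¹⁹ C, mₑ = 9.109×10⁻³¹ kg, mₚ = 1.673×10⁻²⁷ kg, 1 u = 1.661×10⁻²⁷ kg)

|F| ≈ 4.13×10⁻¹⁴ N

v×B = (-2.29×10⁵, 1.18×10⁵, 0) N/C.
E + v×B = (-2.29×10⁵, 1.18×10⁵, 0) N/C.
F = q(E + v×B) = (1.602×10⁻¹⁹ C)·(-2.29×10⁵, 1.18×10⁵, 0) = (-3.68×10⁻¹⁴, 1.89×10⁻¹⁴, 0) N.
|F| = 4.13×10⁻¹⁴ N.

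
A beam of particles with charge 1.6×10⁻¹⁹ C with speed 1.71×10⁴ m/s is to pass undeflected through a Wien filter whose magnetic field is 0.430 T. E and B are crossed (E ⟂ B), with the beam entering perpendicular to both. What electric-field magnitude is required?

For straight-line motion qE = qvB, so E = vB.
E = 1.71×10⁴ × 0.430 = 7350 V/m.

E = 7350 V/m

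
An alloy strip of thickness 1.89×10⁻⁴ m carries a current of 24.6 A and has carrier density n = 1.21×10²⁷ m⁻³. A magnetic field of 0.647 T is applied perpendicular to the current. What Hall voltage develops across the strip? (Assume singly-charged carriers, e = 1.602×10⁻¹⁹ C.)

V_H ≈ 4.34×10⁻⁴ V

V_H = IB/(n e t).
V_H = (24.6)(0.647)/((1.21×10²⁷)(1.602×10⁻¹⁹)(1.89×10⁻⁴)) ≈ 4.34×10⁻⁴ V.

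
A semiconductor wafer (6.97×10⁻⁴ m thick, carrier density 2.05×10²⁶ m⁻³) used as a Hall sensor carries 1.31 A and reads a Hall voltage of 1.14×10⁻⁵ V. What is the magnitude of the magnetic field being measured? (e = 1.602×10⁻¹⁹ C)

From V_H = IB/(n e t), B = V_H n e t / I.
B = (1.14×10⁻⁵)(2.05×10²⁶)(1.602×10⁻¹⁹)(6.97×10⁻⁴)/1.31 ≈ 0.199 T.

B ≈ 0.199 T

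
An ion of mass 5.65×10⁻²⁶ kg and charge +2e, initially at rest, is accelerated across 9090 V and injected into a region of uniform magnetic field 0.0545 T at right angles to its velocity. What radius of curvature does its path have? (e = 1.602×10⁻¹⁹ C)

Acceleration: |q|V = ½mv² ⇒ v = √(2|q|V/m) = √(2·3.204×10⁻¹⁹·9090/5.65×10⁻²⁶) ≈ 3.211×10⁵ m/s.
In the field: r = mv/(|q|B) = (5.65×10⁻²⁶)(3.211×10⁵)/((3.204×10⁻¹⁹)(0.0545)) ≈ 1.04 m.

r ≈ 1.04 m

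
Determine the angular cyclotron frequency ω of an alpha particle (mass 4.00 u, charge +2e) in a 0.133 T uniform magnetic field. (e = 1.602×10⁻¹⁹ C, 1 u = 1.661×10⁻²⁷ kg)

ω = |q|B/m.
ω = (3.204×10⁻¹⁹)(0.133)/6.644×10⁻²⁷ ≈ 6.41×10⁶ rad/s.

ω ≈ 6.41×10⁶ rad/s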